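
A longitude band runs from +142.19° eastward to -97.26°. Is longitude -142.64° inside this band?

Yes

Band width going east from +142.19° to -97.26°: ((-97.26 − 142.19) mod 360) = 120.55°.
Offset of -142.64° east of the west edge: ((-142.64 − 142.19) mod 360) = 75.17°.
75.17° ≤ 120.55° ⇒ inside.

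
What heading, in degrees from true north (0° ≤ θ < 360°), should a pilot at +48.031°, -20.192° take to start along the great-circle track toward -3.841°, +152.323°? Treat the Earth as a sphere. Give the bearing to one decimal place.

Δλ = 152.323 − -20.192 = 172.515°.
θ = atan2( sin Δλ · cos φ₂ , cos φ₁ · sin φ₂ − sin φ₁ · cos φ₂ · cos Δλ )
  = atan2(0.12997, 0.69072) = 10.657° → normalised to [0°, 360°): 10.657°.

10.7°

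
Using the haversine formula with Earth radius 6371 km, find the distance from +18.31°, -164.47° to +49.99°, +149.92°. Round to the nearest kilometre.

5350 km

Δλ = 149.92 − -164.47 = 314.39°; wrapped into (−180°, 180°]: -45.61°.
Δφ = 49.99 − 18.31 = 31.68°.
a = sin²(Δφ/2) + cos φ₁ · cos φ₂ · sin²(Δλ/2) = 0.166199.
c = 2·atan2(√a, √(1−a)) = 0.83981 rad → d = 6371·c ≈ 5350.45 km.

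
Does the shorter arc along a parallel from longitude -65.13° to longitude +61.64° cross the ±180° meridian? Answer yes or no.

Signed shortest Δλ = ((61.64 − -65.13 + 180) mod 360) − 180 = 126.77°.
Going east by 126.77° from -65.13° reaches +61.64° without touching 180°.

No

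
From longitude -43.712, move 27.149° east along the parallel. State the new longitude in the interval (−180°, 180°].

Start at -43.712°; shift +27.149° → -16.563°.
-16.563° already lies in (−180°, 180°].

-16.563°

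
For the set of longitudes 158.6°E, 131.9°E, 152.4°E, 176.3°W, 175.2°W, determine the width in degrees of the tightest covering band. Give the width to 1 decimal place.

Sort the longitudes: -176.3°, -175.2°, +131.9°, +152.4°, +158.6°.
Eastward gaps between consecutive values (wrapping around): 1.1°, 307.1°, 20.5°, 6.2°, 25.1°.
Largest gap = 307.1° ⇒ minimal covering band is its complement: 360° − 307.1° = 52.9°.
Band runs from +131.9° eastward to -175.2°, crossing the antimeridian.

52.9°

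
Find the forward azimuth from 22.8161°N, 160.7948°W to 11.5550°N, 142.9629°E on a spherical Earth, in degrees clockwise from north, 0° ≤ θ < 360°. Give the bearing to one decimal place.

Δλ = 142.9629 − -160.7948 = 303.7577°; wrapped into (−180°, 180°]: -56.2423°.
θ = atan2( sin Δλ · cos φ₂ , cos φ₁ · sin φ₂ − sin φ₁ · cos φ₂ · cos Δλ )
  = atan2(-0.81454, -0.02648) = -91.862° → normalised to [0°, 360°): 268.138°.

268.1°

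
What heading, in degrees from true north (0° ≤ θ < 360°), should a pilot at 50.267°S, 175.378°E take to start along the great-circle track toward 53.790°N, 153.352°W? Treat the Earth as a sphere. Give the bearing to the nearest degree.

Δλ = -153.352 − 175.378 = -328.730°; wrapped into (−180°, 180°]: 31.270°.
θ = atan2( sin Δλ · cos φ₂ , cos φ₁ · sin φ₂ − sin φ₁ · cos φ₂ · cos Δλ )
  = atan2(0.30664, 0.90406) = 18.736° → normalised to [0°, 360°): 18.736°.

19°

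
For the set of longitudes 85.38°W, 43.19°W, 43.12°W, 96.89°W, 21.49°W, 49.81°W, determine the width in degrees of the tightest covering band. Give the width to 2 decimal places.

Sort the longitudes: -96.89°, -85.38°, -49.81°, -43.19°, -43.12°, -21.49°.
Eastward gaps between consecutive values (wrapping around): 11.51°, 35.57°, 6.62°, 0.07°, 21.63°, 284.60°.
Largest gap = 284.60° ⇒ minimal covering band is its complement: 360° − 284.60° = 75.40°.
Band runs from -96.89° eastward to -21.49°.

75.40°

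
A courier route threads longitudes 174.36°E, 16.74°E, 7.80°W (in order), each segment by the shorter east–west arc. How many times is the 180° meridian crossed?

0

Leg 1: +174.36° → +16.74°, shortest Δλ = -157.62° (west) — does not cross 180°.
Leg 2: +16.74° → -7.80°, shortest Δλ = -24.54° (west) — does not cross 180°.
Total crossings: 0.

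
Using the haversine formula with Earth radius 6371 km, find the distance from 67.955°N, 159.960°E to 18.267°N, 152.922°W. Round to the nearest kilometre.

6426 km

Δλ = -152.922 − 159.960 = -312.882°; wrapped into (−180°, 180°]: 47.118°.
Δφ = 18.267 − 67.955 = -49.688°.
a = sin²(Δφ/2) + cos φ₁ · cos φ₂ · sin²(Δλ/2) = 0.233465.
c = 2·atan2(√a, √(1−a)) = 1.00857 rad → d = 6371·c ≈ 6425.61 km.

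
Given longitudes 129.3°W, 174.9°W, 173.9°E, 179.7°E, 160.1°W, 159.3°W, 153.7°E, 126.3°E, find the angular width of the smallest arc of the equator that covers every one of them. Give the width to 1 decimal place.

104.4°

Sort the longitudes: -174.9°, -160.1°, -159.3°, -129.3°, +126.3°, +153.7°, +173.9°, +179.7°.
Eastward gaps between consecutive values (wrapping around): 14.8°, 0.8°, 30.0°, 255.6°, 27.4°, 20.2°, 5.8°, 5.4°.
Largest gap = 255.6° ⇒ minimal covering band is its complement: 360° − 255.6° = 104.4°.
Band runs from +126.3° eastward to -129.3°, crossing the antimeridian.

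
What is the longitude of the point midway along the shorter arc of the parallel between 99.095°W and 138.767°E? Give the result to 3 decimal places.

Signed shortest Δλ from -99.095° to +138.767° is -122.138°.
Midpoint longitude = -99.095° + (-122.138°)/2 = -99.095° − 61.069° = -160.164°.
(The naïve average (-99.095 + +138.767)/2 = 19.836° is on the wrong side of the globe.)

160.164°W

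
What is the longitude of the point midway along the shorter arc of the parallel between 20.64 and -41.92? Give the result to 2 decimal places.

-10.64°

Signed shortest Δλ from +20.64° to -41.92° is -62.56°.
Midpoint longitude = +20.64° + (-62.56°)/2 = +20.64° − 31.28° = -10.64°.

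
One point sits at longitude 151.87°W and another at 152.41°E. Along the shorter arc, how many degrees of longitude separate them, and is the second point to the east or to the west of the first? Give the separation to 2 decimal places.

55.72° west

Raw difference: 152.41 − -151.87 = 304.28°.
Normalise into (−180°, 180°]: 304.28° − 360° = -55.72°.
Negative ⇒ the second point lies to the west; separation 55.72°.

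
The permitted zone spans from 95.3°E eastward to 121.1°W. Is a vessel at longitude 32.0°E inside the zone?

Band width going east from +95.3° to -121.1°: ((-121.1 − 95.3) mod 360) = 143.6°.
Offset of +32.0° east of the west edge: ((32.0 − 95.3) mod 360) = 296.7°.
296.7° > 143.6° ⇒ outside.

No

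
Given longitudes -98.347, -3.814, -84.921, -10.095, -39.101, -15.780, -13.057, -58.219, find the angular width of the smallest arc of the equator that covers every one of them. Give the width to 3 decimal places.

Sort the longitudes: -98.347°, -84.921°, -58.219°, -39.101°, -15.780°, -13.057°, -10.095°, -3.814°.
Eastward gaps between consecutive values (wrapping around): 13.426°, 26.702°, 19.118°, 23.321°, 2.723°, 2.962°, 6.281°, 265.467°.
Largest gap = 265.467° ⇒ minimal covering band is its complement: 360° − 265.467° = 94.533°.
Band runs from -98.347° eastward to -3.814°.

94.533°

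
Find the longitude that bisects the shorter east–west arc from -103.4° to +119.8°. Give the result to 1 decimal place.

-171.8°

Signed shortest Δλ from -103.4° to +119.8° is -136.8°.
Midpoint longitude = -103.4° + (-136.8°)/2 = -103.4° − 68.4° = -171.8°.
(The naïve average (-103.4 + +119.8)/2 = 8.2° is on the wrong side of the globe.)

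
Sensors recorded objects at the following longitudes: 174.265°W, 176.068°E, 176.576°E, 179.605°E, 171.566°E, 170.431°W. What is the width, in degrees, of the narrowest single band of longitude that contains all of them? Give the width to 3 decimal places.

Sort the longitudes: -174.265°, -170.431°, +171.566°, +176.068°, +176.576°, +179.605°.
Eastward gaps between consecutive values (wrapping around): 3.834°, 341.997°, 4.502°, 0.508°, 3.029°, 6.130°.
Largest gap = 341.997° ⇒ minimal covering band is its complement: 360° − 341.997° = 18.003°.
Band runs from +171.566° eastward to -170.431°, crossing the antimeridian.

18.003°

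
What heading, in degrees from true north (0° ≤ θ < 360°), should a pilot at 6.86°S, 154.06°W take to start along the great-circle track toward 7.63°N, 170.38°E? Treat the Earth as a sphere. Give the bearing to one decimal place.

Δλ = 170.38 − -154.06 = 324.44°; wrapped into (−180°, 180°]: -35.56°.
θ = atan2( sin Δλ · cos φ₂ , cos φ₁ · sin φ₂ − sin φ₁ · cos φ₂ · cos Δλ )
  = atan2(-0.57641, 0.22813) = -68.407° → normalised to [0°, 360°): 291.593°.

291.6°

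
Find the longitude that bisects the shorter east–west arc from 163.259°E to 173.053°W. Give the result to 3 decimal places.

Signed shortest Δλ from +163.259° to -173.053° is +23.688°.
Midpoint longitude = +163.259° + (+23.688°)/2 = +163.259° + 11.844° = +175.103°.
(The naïve average (+163.259 + -173.053)/2 = -4.897° is on the wrong side of the globe.)

175.103°E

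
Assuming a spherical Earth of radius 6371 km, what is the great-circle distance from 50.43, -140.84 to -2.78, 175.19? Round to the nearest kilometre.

7242 km

Δλ = 175.19 − -140.84 = 316.03°; wrapped into (−180°, 180°]: -43.97°.
Δφ = -2.78 − 50.43 = -53.21°.
a = sin²(Δφ/2) + cos φ₁ · cos φ₂ · sin²(Δλ/2) = 0.289730.
c = 2·atan2(√a, √(1−a)) = 1.13676 rad → d = 6371·c ≈ 7242.28 km.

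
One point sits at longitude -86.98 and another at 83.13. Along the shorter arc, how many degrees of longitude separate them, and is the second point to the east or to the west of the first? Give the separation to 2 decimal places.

Raw difference: 83.13 − -86.98 = 170.11°.
Normalise into (−180°, 180°]: 170.11° stays 170.11°.
Positive ⇒ the second point lies to the east; separation 170.11°.

170.11° east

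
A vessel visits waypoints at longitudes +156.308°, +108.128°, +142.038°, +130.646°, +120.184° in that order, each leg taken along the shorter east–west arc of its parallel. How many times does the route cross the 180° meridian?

0

Leg 1: +156.308° → +108.128°, shortest Δλ = -48.18° (west) — does not cross 180°.
Leg 2: +108.128° → +142.038°, shortest Δλ = 33.91° (east) — does not cross 180°.
Leg 3: +142.038° → +130.646°, shortest Δλ = -11.392° (west) — does not cross 180°.
Leg 4: +130.646° → +120.184°, shortest Δλ = -10.462° (west) — does not cross 180°.
Total crossings: 0.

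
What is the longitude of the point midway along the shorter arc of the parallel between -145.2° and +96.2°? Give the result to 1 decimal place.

+155.5°

Signed shortest Δλ from -145.2° to +96.2° is -118.6°.
Midpoint longitude = -145.2° + (-118.6°)/2 = -145.2° − 59.3° = -204.5°.
Normalise into (−180°, 180°]: +155.5°.
(The naïve average (-145.2 + +96.2)/2 = -24.5° is on the wrong side of the globe.)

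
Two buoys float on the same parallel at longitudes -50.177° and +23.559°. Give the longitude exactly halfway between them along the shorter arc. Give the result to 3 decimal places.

Signed shortest Δλ from -50.177° to +23.559° is +73.736°.
Midpoint longitude = -50.177° + (+73.736°)/2 = -50.177° + 36.868° = -13.309°.

-13.309°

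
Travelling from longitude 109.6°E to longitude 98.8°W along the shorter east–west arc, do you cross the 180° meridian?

Yes

Naïve |-98.8 − 109.6| = 208.4° > 180°, so the shorter arc goes the other way round — across 180°.
Signed shortest Δλ = ((-98.8 − 109.6 + 180) mod 360) − 180 = 151.6°.
Going east by 151.6° from +109.6° passes through 180° before reaching -98.8°.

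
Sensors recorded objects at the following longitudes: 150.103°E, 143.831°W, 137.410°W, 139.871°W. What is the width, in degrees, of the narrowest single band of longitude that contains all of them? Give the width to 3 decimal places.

72.487°

Sort the longitudes: -143.831°, -139.871°, -137.410°, +150.103°.
Eastward gaps between consecutive values (wrapping around): 3.960°, 2.461°, 287.513°, 66.066°.
Largest gap = 287.513° ⇒ minimal covering band is its complement: 360° − 287.513° = 72.487°.
Band runs from +150.103° eastward to -137.410°, crossing the antimeridian.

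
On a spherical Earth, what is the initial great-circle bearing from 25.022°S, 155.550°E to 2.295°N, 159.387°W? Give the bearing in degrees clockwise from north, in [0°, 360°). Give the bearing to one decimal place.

64.7°

Δλ = -159.387 − 155.550 = -314.937°; wrapped into (−180°, 180°]: 45.063°.
θ = atan2( sin Δλ · cos φ₂ , cos φ₁ · sin φ₂ − sin φ₁ · cos φ₂ · cos Δλ )
  = atan2(0.70732, 0.33480) = 64.670° → normalised to [0°, 360°): 64.670°.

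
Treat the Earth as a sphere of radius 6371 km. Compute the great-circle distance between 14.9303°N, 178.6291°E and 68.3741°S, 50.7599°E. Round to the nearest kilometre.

13039 km

Δλ = 50.7599 − 178.6291 = -127.8692°.
Δφ = -68.3741 − 14.9303 = -83.3044°.
a = sin²(Δφ/2) + cos φ₁ · cos φ₂ · sin²(Δλ/2) = 0.729053.
c = 2·atan2(√a, √(1−a)) = 2.04666 rad → d = 6371·c ≈ 13039.27 km.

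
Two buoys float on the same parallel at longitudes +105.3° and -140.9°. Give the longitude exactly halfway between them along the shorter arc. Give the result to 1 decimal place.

+162.2°

Signed shortest Δλ from +105.3° to -140.9° is +113.8°.
Midpoint longitude = +105.3° + (+113.8°)/2 = +105.3° + 56.9° = +162.2°.
(The naïve average (+105.3 + -140.9)/2 = -17.8° is on the wrong side of the globe.)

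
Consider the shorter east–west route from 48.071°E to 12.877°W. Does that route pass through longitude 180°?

No

Signed shortest Δλ = ((-12.877 − 48.071 + 180) mod 360) − 180 = -60.948°.
Going west by 60.948° from +48.071° reaches -12.877° without touching 180°.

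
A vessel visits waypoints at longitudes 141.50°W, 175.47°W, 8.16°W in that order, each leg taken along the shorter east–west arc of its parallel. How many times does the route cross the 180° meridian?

Leg 1: -141.50° → -175.47°, shortest Δλ = -33.97° (west) — does not cross 180°.
Leg 2: -175.47° → -8.16°, shortest Δλ = 167.31° (east) — does not cross 180°.
Total crossings: 0.

0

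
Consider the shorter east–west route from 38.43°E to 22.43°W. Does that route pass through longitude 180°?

Signed shortest Δλ = ((-22.43 − 38.43 + 180) mod 360) − 180 = -60.86°.
Going west by 60.86° from +38.43° reaches -22.43° without touching 180°.

No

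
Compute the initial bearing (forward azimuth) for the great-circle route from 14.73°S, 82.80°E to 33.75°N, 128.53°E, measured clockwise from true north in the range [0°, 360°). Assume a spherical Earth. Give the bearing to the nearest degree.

Δλ = 128.53 − 82.80 = 45.73°.
θ = atan2( sin Δλ · cos φ₂ , cos φ₁ · sin φ₂ − sin φ₁ · cos φ₂ · cos Δλ )
  = atan2(0.59538, 0.68489) = 41.001° → normalised to [0°, 360°): 41.001°.

41°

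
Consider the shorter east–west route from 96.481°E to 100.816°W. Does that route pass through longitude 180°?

Yes

Naïve |-100.816 − 96.481| = 197.297° > 180°, so the shorter arc goes the other way round — across 180°.
Signed shortest Δλ = ((-100.816 − 96.481 + 180) mod 360) − 180 = 162.703°.
Going east by 162.703° from +96.481° passes through 180° before reaching -100.816°.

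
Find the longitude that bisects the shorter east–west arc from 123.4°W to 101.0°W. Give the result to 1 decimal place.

Signed shortest Δλ from -123.4° to -101.0° is +22.4°.
Midpoint longitude = -123.4° + (+22.4°)/2 = -123.4° + 11.2° = -112.2°.

112.2°W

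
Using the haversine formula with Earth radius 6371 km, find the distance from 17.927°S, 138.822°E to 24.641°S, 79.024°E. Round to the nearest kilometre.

6195 km

Δλ = 79.024 − 138.822 = -59.798°.
Δφ = -24.641 − -17.927 = -6.714°.
a = sin²(Δφ/2) + cos φ₁ · cos φ₂ · sin²(Δλ/2) = 0.218312.
c = 2·atan2(√a, √(1−a)) = 0.97233 rad → d = 6371·c ≈ 6194.72 km.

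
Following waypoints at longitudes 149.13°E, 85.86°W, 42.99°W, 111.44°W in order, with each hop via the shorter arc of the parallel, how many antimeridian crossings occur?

Leg 1: +149.13° → -85.86°, shortest Δλ = 125.01° (east) — crosses 180°.
Leg 2: -85.86° → -42.99°, shortest Δλ = 42.87° (east) — does not cross 180°.
Leg 3: -42.99° → -111.44°, shortest Δλ = -68.45° (west) — does not cross 180°.
Total crossings: 1.

1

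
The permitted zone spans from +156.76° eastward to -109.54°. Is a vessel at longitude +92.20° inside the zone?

Band width going east from +156.76° to -109.54°: ((-109.54 − 156.76) mod 360) = 93.70°.
Offset of +92.20° east of the west edge: ((92.20 − 156.76) mod 360) = 295.44°.
295.44° > 93.70° ⇒ outside.

No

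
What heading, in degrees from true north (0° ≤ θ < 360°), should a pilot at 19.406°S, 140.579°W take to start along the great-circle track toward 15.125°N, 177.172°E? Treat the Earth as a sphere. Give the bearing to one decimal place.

306.7°

Δλ = 177.172 − -140.579 = 317.751°; wrapped into (−180°, 180°]: -42.249°.
θ = atan2( sin Δλ · cos φ₂ , cos φ₁ · sin φ₂ − sin φ₁ · cos φ₂ · cos Δλ )
  = atan2(-0.64906, 0.48353) = -53.315° → normalised to [0°, 360°): 306.685°.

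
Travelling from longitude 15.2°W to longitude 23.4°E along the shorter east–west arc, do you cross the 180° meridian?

Signed shortest Δλ = ((23.4 − -15.2 + 180) mod 360) − 180 = 38.6°.
Going east by 38.6° from -15.2° reaches +23.4° without touching 180°.

No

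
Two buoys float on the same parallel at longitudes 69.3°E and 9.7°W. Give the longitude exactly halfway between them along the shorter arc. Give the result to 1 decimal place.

29.8°E

Signed shortest Δλ from +69.3° to -9.7° is -79.0°.
Midpoint longitude = +69.3° + (-79.0°)/2 = +69.3° − 39.5° = +29.8°.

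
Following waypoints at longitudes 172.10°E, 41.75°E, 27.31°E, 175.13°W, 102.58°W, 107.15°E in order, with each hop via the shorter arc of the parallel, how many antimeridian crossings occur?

Leg 1: +172.10° → +41.75°, shortest Δλ = -130.35° (west) — does not cross 180°.
Leg 2: +41.75° → +27.31°, shortest Δλ = -14.44° (west) — does not cross 180°.
Leg 3: +27.31° → -175.13°, shortest Δλ = 157.56° (east) — crosses 180°.
Leg 4: -175.13° → -102.58°, shortest Δλ = 72.55° (east) — does not cross 180°.
Leg 5: -102.58° → +107.15°, shortest Δλ = -150.27° (west) — crosses 180°.
Total crossings: 2.

2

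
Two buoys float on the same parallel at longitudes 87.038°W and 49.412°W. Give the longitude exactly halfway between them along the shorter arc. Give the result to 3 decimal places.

68.225°W

Signed shortest Δλ from -87.038° to -49.412° is +37.626°.
Midpoint longitude = -87.038° + (+37.626°)/2 = -87.038° + 18.813° = -68.225°.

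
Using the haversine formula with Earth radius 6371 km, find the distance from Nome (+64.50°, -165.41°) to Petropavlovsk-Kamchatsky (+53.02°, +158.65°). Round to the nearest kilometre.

Δλ = 158.65 − -165.41 = 324.06°; wrapped into (−180°, 180°]: -35.94°.
Δφ = 53.02 − 64.50 = -11.48°.
a = sin²(Δφ/2) + cos φ₁ · cos φ₂ · sin²(Δλ/2) = 0.034652.
c = 2·atan2(√a, √(1−a)) = 0.37449 rad → d = 6371·c ≈ 2385.86 km.

2386 km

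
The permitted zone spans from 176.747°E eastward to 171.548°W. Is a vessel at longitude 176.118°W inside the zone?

Yes

Band width going east from +176.747° to -171.548°: ((-171.548 − 176.747) mod 360) = 11.705°.
Offset of -176.118° east of the west edge: ((-176.118 − 176.747) mod 360) = 7.135°.
7.135° ≤ 11.705° ⇒ inside.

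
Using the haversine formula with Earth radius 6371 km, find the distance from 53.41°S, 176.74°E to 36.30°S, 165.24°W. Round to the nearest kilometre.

Δλ = -165.24 − 176.74 = -341.98°; wrapped into (−180°, 180°]: 18.02°.
Δφ = -36.30 − -53.41 = 17.11°.
a = sin²(Δφ/2) + cos φ₁ · cos φ₂ · sin²(Δλ/2) = 0.033911.
c = 2·atan2(√a, √(1−a)) = 0.37041 rad → d = 6371·c ≈ 2359.91 km.

2360 km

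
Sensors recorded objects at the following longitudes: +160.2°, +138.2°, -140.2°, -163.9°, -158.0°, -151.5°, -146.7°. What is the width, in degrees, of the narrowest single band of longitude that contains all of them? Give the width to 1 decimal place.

Sort the longitudes: -163.9°, -158.0°, -151.5°, -146.7°, -140.2°, +138.2°, +160.2°.
Eastward gaps between consecutive values (wrapping around): 5.9°, 6.5°, 4.8°, 6.5°, 278.4°, 22.0°, 35.9°.
Largest gap = 278.4° ⇒ minimal covering band is its complement: 360° − 278.4° = 81.6°.
Band runs from +138.2° eastward to -140.2°, crossing the antimeridian.

81.6°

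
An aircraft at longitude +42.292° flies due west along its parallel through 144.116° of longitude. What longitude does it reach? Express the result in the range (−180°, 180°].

Start at +42.292°; shift −144.116° → -101.824°.
-101.824° already lies in (−180°, 180°].

-101.824°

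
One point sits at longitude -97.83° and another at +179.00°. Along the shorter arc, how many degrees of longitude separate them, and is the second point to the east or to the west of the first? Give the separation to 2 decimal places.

Raw difference: 179.00 − -97.83 = 276.83°.
Normalise into (−180°, 180°]: 276.83° − 360° = -83.17°.
Negative ⇒ the second point lies to the west; separation 83.17°.

83.17° west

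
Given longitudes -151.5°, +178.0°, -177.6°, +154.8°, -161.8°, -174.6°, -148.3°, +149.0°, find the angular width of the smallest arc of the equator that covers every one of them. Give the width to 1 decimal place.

Sort the longitudes: -177.6°, -174.6°, -161.8°, -151.5°, -148.3°, +149.0°, +154.8°, +178.0°.
Eastward gaps between consecutive values (wrapping around): 3.0°, 12.8°, 10.3°, 3.2°, 297.3°, 5.8°, 23.2°, 4.4°.
Largest gap = 297.3° ⇒ minimal covering band is its complement: 360° − 297.3° = 62.7°.
Band runs from +149.0° eastward to -148.3°, crossing the antimeridian.

62.7°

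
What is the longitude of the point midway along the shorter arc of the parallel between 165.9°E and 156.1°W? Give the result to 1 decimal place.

Signed shortest Δλ from +165.9° to -156.1° is +38.0°.
Midpoint longitude = +165.9° + (+38.0°)/2 = +165.9° + 19.0° = +184.9°.
Normalise into (−180°, 180°]: -175.1°.
(The naïve average (+165.9 + -156.1)/2 = 4.9° is on the wrong side of the globe.)

175.1°W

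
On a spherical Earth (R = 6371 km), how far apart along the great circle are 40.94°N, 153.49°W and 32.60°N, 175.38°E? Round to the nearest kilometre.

2906 km

Δλ = 175.38 − -153.49 = 328.87°; wrapped into (−180°, 180°]: -31.13°.
Δφ = 32.60 − 40.94 = -8.34°.
a = sin²(Δφ/2) + cos φ₁ · cos φ₂ · sin²(Δλ/2) = 0.051108.
c = 2·atan2(√a, √(1−a)) = 0.45609 rad → d = 6371·c ≈ 2905.73 km.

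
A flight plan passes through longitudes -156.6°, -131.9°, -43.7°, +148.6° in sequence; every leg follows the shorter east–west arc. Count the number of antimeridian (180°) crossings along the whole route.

Leg 1: -156.6° → -131.9°, shortest Δλ = 24.7° (east) — does not cross 180°.
Leg 2: -131.9° → -43.7°, shortest Δλ = 88.2° (east) — does not cross 180°.
Leg 3: -43.7° → +148.6°, shortest Δλ = -167.7° (west) — crosses 180°.
Total crossings: 1.

1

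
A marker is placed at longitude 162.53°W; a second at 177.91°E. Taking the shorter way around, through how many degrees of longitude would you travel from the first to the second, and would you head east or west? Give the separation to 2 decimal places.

Raw difference: 177.91 − -162.53 = 340.44°.
Normalise into (−180°, 180°]: 340.44° − 360° = -19.56°.
Negative ⇒ the second point lies to the west; separation 19.56°.

19.56° west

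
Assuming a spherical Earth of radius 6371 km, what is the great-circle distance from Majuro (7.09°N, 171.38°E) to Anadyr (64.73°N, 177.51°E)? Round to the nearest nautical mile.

3471 nmi

Δλ = 177.51 − 171.38 = 6.13°.
Δφ = 64.73 − 7.09 = 57.64°.
a = sin²(Δφ/2) + cos φ₁ · cos φ₂ · sin²(Δλ/2) = 0.233592.
c = 2·atan2(√a, √(1−a)) = 1.00887 rad → d = 6371·c ≈ 6427.53 km ≈ 3470.59 nmi.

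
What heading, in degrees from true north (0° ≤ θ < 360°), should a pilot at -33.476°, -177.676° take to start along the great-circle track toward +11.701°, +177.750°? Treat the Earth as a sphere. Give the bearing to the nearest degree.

354°

Δλ = 177.750 − -177.676 = 355.426°; wrapped into (−180°, 180°]: -4.574°.
θ = atan2( sin Δλ · cos φ₂ , cos φ₁ · sin φ₂ − sin φ₁ · cos φ₂ · cos Δλ )
  = atan2(-0.07809, 0.70757) = -6.298° → normalised to [0°, 360°): 353.702°.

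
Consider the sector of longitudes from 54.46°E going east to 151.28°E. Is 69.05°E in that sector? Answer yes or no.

Yes

Band width going east from +54.46° to +151.28°: ((151.28 − 54.46) mod 360) = 96.82°.
Offset of +69.05° east of the west edge: ((69.05 − 54.46) mod 360) = 14.59°.
14.59° ≤ 96.82° ⇒ inside.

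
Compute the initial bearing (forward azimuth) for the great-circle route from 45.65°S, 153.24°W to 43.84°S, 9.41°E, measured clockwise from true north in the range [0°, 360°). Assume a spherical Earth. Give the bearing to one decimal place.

Δλ = 9.41 − -153.24 = 162.65°.
θ = atan2( sin Δλ · cos φ₂ , cos φ₁ · sin φ₂ − sin φ₁ · cos φ₂ · cos Δλ )
  = atan2(0.21509, -0.97649) = 167.578° → normalised to [0°, 360°): 167.578°.

167.6°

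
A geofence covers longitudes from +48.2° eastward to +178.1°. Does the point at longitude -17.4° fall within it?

No

Band width going east from +48.2° to +178.1°: ((178.1 − 48.2) mod 360) = 129.9°.
Offset of -17.4° east of the west edge: ((-17.4 − 48.2) mod 360) = 294.4°.
294.4° > 129.9° ⇒ outside.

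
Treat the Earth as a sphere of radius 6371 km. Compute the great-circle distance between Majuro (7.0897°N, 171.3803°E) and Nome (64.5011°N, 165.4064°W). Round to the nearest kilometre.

6642 km

Δλ = -165.4064 − 171.3803 = -336.7867°; wrapped into (−180°, 180°]: 23.2133°.
Δφ = 64.5011 − 7.0897 = 57.4114°.
a = sin²(Δφ/2) + cos φ₁ · cos φ₂ · sin²(Δλ/2) = 0.247991.
c = 2·atan2(√a, √(1−a)) = 1.04255 rad → d = 6371·c ≈ 6642.09 km.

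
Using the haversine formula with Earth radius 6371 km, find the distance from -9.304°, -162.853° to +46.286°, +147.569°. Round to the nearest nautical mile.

Δλ = 147.569 − -162.853 = 310.422°; wrapped into (−180°, 180°]: -49.578°.
Δφ = 46.286 − -9.304 = 55.590°.
a = sin²(Δφ/2) + cos φ₁ · cos φ₂ · sin²(Δλ/2) = 0.337330.
c = 2·atan2(√a, √(1−a)) = 1.23943 rad → d = 6371·c ≈ 7896.38 km ≈ 4263.70 nmi.

4264 nmi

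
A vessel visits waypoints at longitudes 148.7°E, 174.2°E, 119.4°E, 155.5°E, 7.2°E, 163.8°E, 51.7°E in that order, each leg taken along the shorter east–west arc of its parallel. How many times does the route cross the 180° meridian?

Leg 1: +148.7° → +174.2°, shortest Δλ = 25.5° (east) — does not cross 180°.
Leg 2: +174.2° → +119.4°, shortest Δλ = -54.8° (west) — does not cross 180°.
Leg 3: +119.4° → +155.5°, shortest Δλ = 36.1° (east) — does not cross 180°.
Leg 4: +155.5° → +7.2°, shortest Δλ = -148.3° (west) — does not cross 180°.
Leg 5: +7.2° → +163.8°, shortest Δλ = 156.6° (east) — does not cross 180°.
Leg 6: +163.8° → +51.7°, shortest Δλ = -112.1° (west) — does not cross 180°.
Total crossings: 0.

0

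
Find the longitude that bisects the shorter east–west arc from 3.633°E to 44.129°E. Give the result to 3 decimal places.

Signed shortest Δλ from +3.633° to +44.129° is +40.496°.
Midpoint longitude = +3.633° + (+40.496°)/2 = +3.633° + 20.248° = +23.881°.

23.881°E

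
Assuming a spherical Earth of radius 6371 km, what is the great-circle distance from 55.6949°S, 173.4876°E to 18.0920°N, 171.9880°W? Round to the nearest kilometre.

Δλ = -171.9880 − 173.4876 = -345.4756°; wrapped into (−180°, 180°]: 14.5244°.
Δφ = 18.0920 − -55.6949 = 73.7869°.
a = sin²(Δφ/2) + cos φ₁ · cos φ₂ · sin²(Δλ/2) = 0.368955.
c = 2·atan2(√a, √(1−a)) = 1.30561 rad → d = 6371·c ≈ 8318.04 km.

8318 km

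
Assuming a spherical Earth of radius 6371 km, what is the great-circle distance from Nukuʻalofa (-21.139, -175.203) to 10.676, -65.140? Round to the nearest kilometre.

Δλ = -65.140 − -175.203 = 110.063°.
Δφ = 10.676 − -21.139 = 31.815°.
a = sin²(Δφ/2) + cos φ₁ · cos φ₂ · sin²(Δλ/2) = 0.690619.
c = 2·atan2(√a, √(1−a)) = 1.96193 rad → d = 6371·c ≈ 12499.47 km.

12499 km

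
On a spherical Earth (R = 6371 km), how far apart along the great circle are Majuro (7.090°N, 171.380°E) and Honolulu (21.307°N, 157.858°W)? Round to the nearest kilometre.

Δλ = -157.858 − 171.380 = -329.238°; wrapped into (−180°, 180°]: 30.762°.
Δφ = 21.307 − 7.090 = 14.217°.
a = sin²(Δφ/2) + cos φ₁ · cos φ₂ · sin²(Δλ/2) = 0.080354.
c = 2·atan2(√a, √(1−a)) = 0.57482 rad → d = 6371·c ≈ 3662.16 km.

3662 km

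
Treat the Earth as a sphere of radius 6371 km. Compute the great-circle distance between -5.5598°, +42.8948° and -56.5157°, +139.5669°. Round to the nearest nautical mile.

5345 nmi

Δλ = 139.5669 − 42.8948 = 96.6721°.
Δφ = -56.5157 − -5.5598 = -50.9559°.
a = sin²(Δφ/2) + cos φ₁ · cos φ₂ · sin²(Δλ/2) = 0.491497.
c = 2·atan2(√a, √(1−a)) = 1.55379 rad → d = 6371·c ≈ 9899.20 km ≈ 5345.14 nmi.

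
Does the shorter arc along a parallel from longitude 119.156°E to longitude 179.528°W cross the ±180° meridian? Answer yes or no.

Yes

Naïve |-179.528 − 119.156| = 298.684° > 180°, so the shorter arc goes the other way round — across 180°.
Signed shortest Δλ = ((-179.528 − 119.156 + 180) mod 360) − 180 = 61.316°.
Going east by 61.316° from +119.156° passes through 180° before reaching -179.528°.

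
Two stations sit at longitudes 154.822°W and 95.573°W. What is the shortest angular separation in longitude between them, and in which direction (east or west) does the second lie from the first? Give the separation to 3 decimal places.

Raw difference: -95.573 − -154.822 = 59.249°.
Normalise into (−180°, 180°]: 59.249° stays 59.249°.
Positive ⇒ the second point lies to the east; separation 59.249°.

59.249° east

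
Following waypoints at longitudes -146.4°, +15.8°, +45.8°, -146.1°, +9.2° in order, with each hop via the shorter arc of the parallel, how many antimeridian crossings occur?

Leg 1: -146.4° → +15.8°, shortest Δλ = 162.2° (east) — does not cross 180°.
Leg 2: +15.8° → +45.8°, shortest Δλ = 30.0° (east) — does not cross 180°.
Leg 3: +45.8° → -146.1°, shortest Δλ = 168.1° (east) — crosses 180°.
Leg 4: -146.1° → +9.2°, shortest Δλ = 155.3° (east) — does not cross 180°.
Total crossings: 1.

1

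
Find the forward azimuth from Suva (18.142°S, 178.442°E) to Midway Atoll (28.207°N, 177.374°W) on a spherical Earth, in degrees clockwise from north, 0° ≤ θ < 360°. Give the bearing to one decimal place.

5.1°

Δλ = -177.374 − 178.442 = -355.816°; wrapped into (−180°, 180°]: 4.184°.
θ = atan2( sin Δλ · cos φ₂ , cos φ₁ · sin φ₂ − sin φ₁ · cos φ₂ · cos Δλ )
  = atan2(0.06430, 0.72283) = 5.083° → normalised to [0°, 360°): 5.083°.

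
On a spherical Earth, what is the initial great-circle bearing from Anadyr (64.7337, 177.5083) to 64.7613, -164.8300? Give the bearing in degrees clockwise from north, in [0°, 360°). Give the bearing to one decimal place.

Δλ = -164.8300 − 177.5083 = -342.3383°; wrapped into (−180°, 180°]: 17.6617°.
θ = atan2( sin Δλ · cos φ₂ , cos φ₁ · sin φ₂ − sin φ₁ · cos φ₂ · cos Δλ )
  = atan2(0.12937, 0.01866) = 81.793° → normalised to [0°, 360°): 81.793°.

81.8°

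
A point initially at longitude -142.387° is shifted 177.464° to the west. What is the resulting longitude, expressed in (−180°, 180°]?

+40.149°

Start at -142.387°; shift −177.464° → -319.851°.
-319.851° lies outside (−180°, 180°]; add 360° → +40.149°.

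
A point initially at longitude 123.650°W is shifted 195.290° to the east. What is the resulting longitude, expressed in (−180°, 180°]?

Start at -123.650°; shift +195.290° → +71.640°.
+71.640° already lies in (−180°, 180°].

71.640°E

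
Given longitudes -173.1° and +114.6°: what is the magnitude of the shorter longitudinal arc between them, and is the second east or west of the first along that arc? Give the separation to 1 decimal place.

Raw difference: 114.6 − -173.1 = 287.7°.
Normalise into (−180°, 180°]: 287.7° − 360° = -72.3°.
Negative ⇒ the second point lies to the west; separation 72.3°.

72.3° west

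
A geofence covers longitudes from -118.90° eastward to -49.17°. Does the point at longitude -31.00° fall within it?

No

Band width going east from -118.90° to -49.17°: ((-49.17 − -118.90) mod 360) = 69.73°.
Offset of -31.00° east of the west edge: ((-31.00 − -118.90) mod 360) = 87.90°.
87.90° > 69.73° ⇒ outside.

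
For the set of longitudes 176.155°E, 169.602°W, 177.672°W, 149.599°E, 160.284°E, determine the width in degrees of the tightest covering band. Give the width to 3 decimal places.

40.799°

Sort the longitudes: -177.672°, -169.602°, +149.599°, +160.284°, +176.155°.
Eastward gaps between consecutive values (wrapping around): 8.070°, 319.201°, 10.685°, 15.871°, 6.173°.
Largest gap = 319.201° ⇒ minimal covering band is its complement: 360° − 319.201° = 40.799°.
Band runs from +149.599° eastward to -169.602°, crossing the antimeridian.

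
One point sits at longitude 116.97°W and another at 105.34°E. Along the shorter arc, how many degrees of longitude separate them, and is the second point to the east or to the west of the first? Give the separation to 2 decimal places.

Raw difference: 105.34 − -116.97 = 222.31°.
Normalise into (−180°, 180°]: 222.31° − 360° = -137.69°.
Negative ⇒ the second point lies to the west; separation 137.69°.

137.69° west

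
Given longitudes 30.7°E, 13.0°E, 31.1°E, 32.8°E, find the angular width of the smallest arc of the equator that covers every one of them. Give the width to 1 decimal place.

Sort the longitudes: +13.0°, +30.7°, +31.1°, +32.8°.
Eastward gaps between consecutive values (wrapping around): 17.7°, 0.4°, 1.7°, 340.2°.
Largest gap = 340.2° ⇒ minimal covering band is its complement: 360° − 340.2° = 19.8°.
Band runs from +13.0° eastward to +32.8°.

19.8°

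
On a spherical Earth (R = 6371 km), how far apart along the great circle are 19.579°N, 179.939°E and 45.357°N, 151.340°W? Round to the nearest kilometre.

Δλ = -151.340 − 179.939 = -331.279°; wrapped into (−180°, 180°]: 28.721°.
Δφ = 45.357 − 19.579 = 25.778°.
a = sin²(Δφ/2) + cos φ₁ · cos φ₂ · sin²(Δλ/2) = 0.090484.
c = 2·atan2(√a, √(1−a)) = 0.61107 rad → d = 6371·c ≈ 3893.15 km.

3893 km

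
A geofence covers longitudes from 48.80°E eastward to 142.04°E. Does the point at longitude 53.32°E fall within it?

Band width going east from +48.80° to +142.04°: ((142.04 − 48.80) mod 360) = 93.24°.
Offset of +53.32° east of the west edge: ((53.32 − 48.80) mod 360) = 4.52°.
4.52° ≤ 93.24° ⇒ inside.

Yes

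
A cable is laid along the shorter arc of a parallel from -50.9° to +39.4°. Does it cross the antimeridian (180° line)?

Signed shortest Δλ = ((39.4 − -50.9 + 180) mod 360) − 180 = 90.3°.
Going east by 90.3° from -50.9° reaches +39.4° without touching 180°.

No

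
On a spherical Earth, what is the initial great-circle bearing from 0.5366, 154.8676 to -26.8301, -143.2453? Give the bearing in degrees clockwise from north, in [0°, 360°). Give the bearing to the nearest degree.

120°

Δλ = -143.2453 − 154.8676 = -298.1129°; wrapped into (−180°, 180°]: 61.8871°.
θ = atan2( sin Δλ · cos φ₂ , cos φ₁ · sin φ₂ − sin φ₁ · cos φ₂ · cos Δλ )
  = atan2(0.78707, -0.45526) = 120.046° → normalised to [0°, 360°): 120.046°.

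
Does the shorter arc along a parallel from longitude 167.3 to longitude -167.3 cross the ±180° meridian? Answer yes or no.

Yes

Naïve |-167.3 − 167.3| = 334.6° > 180°, so the shorter arc goes the other way round — across 180°.
Signed shortest Δλ = ((-167.3 − 167.3 + 180) mod 360) − 180 = 25.4°.
Going east by 25.4° from +167.3° passes through 180° before reaching -167.3°.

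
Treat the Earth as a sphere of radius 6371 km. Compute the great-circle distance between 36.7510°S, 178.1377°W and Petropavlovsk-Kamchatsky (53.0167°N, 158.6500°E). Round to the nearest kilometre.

10230 km

Δλ = 158.6500 − -178.1377 = 336.7877°; wrapped into (−180°, 180°]: -23.2123°.
Δφ = 53.0167 − -36.7510 = 89.7677°.
a = sin²(Δφ/2) + cos φ₁ · cos φ₂ · sin²(Δλ/2) = 0.517482.
c = 2·atan2(√a, √(1−a)) = 1.60577 rad → d = 6371·c ≈ 10230.35 km.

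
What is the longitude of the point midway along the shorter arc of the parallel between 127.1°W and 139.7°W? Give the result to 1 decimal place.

Signed shortest Δλ from -127.1° to -139.7° is -12.6°.
Midpoint longitude = -127.1° + (-12.6°)/2 = -127.1° − 6.3° = -133.4°.

133.4°W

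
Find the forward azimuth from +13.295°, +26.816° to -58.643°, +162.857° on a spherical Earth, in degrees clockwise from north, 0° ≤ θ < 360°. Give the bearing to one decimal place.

Δλ = 162.857 − 26.816 = 136.041°.
θ = atan2( sin Δλ · cos φ₂ , cos φ₁ · sin φ₂ − sin φ₁ · cos φ₂ · cos Δλ )
  = atan2(0.36121, -0.74491) = 154.131° → normalised to [0°, 360°): 154.131°.

154.1°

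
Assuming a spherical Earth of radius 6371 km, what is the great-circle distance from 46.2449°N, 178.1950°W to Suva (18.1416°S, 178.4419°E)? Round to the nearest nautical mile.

Δλ = 178.4419 − -178.1950 = 356.6369°; wrapped into (−180°, 180°]: -3.3631°.
Δφ = -18.1416 − 46.2449 = -64.3865°.
a = sin²(Δφ/2) + cos φ₁ · cos φ₂ · sin²(Δλ/2) = 0.284417.
c = 2·atan2(√a, √(1−a)) = 1.12501 rad → d = 6371·c ≈ 7167.45 km ≈ 3870.11 nmi.

3870 nmi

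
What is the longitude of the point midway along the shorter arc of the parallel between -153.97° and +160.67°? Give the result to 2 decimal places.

-176.65°

Signed shortest Δλ from -153.97° to +160.67° is -45.36°.
Midpoint longitude = -153.97° + (-45.36°)/2 = -153.97° − 22.68° = -176.65°.
(The naïve average (-153.97 + +160.67)/2 = 3.35° is on the wrong side of the globe.)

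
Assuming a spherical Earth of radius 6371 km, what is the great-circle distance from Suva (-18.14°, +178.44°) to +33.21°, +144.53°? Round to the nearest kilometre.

Δλ = 144.53 − 178.44 = -33.91°.
Δφ = 33.21 − -18.14 = 51.35°.
a = sin²(Δφ/2) + cos φ₁ · cos φ₂ · sin²(Δλ/2) = 0.255335.
c = 2·atan2(√a, √(1−a)) = 1.05948 rad → d = 6371·c ≈ 6749.92 km.

6750 km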